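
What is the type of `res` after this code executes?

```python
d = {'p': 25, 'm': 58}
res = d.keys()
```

.keys() returns a dict_keys view object

dict_keys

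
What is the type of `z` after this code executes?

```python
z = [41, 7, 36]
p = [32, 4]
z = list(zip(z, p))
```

list(zip(...)) returns a list of tuples

list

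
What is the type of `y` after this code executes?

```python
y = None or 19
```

'or' with None returns the other value (19, int)

int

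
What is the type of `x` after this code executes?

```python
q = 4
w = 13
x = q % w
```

int % int returns int (4 % 13 = 4)

int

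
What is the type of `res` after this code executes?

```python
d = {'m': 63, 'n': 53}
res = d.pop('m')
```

dict.pop() returns the value (int)

int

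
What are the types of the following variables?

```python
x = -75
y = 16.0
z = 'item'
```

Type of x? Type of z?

x is int; z is str

int, str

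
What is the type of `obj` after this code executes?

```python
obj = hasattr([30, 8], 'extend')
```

hasattr() returns bool

bool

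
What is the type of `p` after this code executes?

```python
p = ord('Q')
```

ord() returns int (Unicode code point)

int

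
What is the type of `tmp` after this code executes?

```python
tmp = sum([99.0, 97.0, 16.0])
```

sum() of floats returns float

float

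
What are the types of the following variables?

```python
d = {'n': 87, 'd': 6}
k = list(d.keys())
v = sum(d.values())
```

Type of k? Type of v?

list(...) returns list; sum of int values returns int

list, int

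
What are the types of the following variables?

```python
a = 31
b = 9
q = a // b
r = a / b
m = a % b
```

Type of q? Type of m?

int // int returns int; int % int returns int

int, int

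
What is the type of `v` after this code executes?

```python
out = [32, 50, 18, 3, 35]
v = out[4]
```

Indexing a list of ints returns int (out[4] = 35)

int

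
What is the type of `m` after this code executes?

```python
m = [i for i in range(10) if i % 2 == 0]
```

A list comprehension [...] produces a list

list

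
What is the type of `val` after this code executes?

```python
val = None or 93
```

'or' with None returns the other value (93, int)

int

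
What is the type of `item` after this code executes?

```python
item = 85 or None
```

'or' returns first truthy value (85, int)

int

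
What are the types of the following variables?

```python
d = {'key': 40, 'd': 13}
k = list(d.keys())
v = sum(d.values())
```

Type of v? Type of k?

sum of int values returns int; list(...) returns list

int, list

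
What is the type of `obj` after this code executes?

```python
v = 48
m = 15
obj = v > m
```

Comparison operators return bool

bool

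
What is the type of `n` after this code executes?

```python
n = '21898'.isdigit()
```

str.isdigit() returns bool

bool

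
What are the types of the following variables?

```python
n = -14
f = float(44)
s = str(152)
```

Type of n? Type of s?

n is int; s is str

int, str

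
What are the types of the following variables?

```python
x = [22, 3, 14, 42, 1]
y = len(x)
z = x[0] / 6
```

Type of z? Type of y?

int / int returns float; len() returns int

float, int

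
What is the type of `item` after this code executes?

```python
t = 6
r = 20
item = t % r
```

int % int returns int (6 % 20 = 6)

int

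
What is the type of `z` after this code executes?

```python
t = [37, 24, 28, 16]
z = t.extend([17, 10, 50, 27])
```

list.extend() returns None

NoneType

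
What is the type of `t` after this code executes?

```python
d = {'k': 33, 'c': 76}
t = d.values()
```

.values() returns a dict_values view object

dict_values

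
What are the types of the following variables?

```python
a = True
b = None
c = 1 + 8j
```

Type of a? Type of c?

a is bool; c is complex

bool, complex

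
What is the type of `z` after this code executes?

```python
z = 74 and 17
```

'and' returns the last value when all truthy (17, which is int)

int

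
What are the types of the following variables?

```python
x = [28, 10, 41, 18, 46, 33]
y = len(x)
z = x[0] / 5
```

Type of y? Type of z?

len() returns int; int / int returns float

int, float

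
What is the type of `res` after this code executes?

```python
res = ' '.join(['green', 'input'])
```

str.join() returns str

str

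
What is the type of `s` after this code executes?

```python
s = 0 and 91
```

'and' returns the first falsy value (0, which is int)

int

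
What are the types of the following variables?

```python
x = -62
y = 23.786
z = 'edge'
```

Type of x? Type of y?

x is int; y is float

int, float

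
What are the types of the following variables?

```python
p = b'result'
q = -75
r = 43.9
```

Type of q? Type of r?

q is int; r is float

int, float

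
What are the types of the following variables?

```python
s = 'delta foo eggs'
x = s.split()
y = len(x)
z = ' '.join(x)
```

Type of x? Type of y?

str.split() returns list; len() returns int

list, int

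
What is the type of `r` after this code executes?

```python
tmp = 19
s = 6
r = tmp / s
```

int / int always returns float in Python 3 (19 / 6 = 3.16667)

float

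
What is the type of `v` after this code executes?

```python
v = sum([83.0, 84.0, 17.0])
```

sum() of floats returns float

float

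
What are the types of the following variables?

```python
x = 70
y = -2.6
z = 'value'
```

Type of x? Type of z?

x is int; z is str

int, str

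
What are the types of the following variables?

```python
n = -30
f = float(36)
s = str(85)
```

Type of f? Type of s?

f is float; s is str

float, str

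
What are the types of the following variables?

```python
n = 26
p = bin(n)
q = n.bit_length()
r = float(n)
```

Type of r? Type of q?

float() returns float; int.bit_length() returns int

float, int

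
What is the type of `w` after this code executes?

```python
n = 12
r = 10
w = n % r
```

int % int returns int (12 % 10 = 2)

int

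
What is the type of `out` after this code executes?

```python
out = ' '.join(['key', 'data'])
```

str.join() returns str

str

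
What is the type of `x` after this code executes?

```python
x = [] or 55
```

'or' returns first truthy value (55, which is int)

int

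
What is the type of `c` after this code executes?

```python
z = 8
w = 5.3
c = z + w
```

int + float returns float (8 + 5.3 = 13.3)

float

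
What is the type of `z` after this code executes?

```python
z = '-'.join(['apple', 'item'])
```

str.join() returns str

str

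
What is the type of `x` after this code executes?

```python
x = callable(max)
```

callable() returns bool

bool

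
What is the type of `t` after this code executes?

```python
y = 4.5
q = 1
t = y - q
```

float - int returns float (4.5 - 1 = 3.5)

float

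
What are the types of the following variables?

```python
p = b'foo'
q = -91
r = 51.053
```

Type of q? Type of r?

q is int; r is float

int, float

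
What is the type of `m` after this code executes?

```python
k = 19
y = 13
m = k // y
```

int // int returns int (19 // 13 = 1)

int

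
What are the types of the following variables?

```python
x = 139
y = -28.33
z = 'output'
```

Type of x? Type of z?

x is int; z is str

int, str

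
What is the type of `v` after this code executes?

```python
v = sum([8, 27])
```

sum() of ints returns int

int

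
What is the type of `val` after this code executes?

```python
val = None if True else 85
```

Ternary: condition is True, if branch (None) taken → NoneType

NoneType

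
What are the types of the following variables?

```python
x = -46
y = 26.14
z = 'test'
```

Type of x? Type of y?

x is int; y is float

int, float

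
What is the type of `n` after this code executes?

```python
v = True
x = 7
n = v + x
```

bool + int returns int (True is 1, so 1 + 7 = 8)

int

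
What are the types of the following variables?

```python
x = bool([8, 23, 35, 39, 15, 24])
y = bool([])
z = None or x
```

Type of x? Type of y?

bool() returns bool; bool() returns bool

bool, bool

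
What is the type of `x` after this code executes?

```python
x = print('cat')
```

print() returns None

NoneType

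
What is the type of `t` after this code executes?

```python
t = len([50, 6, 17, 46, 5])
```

len() always returns int

int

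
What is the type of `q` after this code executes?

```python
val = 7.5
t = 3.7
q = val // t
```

float // float returns float (floor division preserves float type)

float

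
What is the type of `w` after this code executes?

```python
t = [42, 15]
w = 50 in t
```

'in' operator returns bool

bool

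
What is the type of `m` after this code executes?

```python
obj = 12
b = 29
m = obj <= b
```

Comparison operators return bool

bool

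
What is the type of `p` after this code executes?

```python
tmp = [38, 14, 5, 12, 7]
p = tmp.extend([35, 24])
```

list.extend() returns None

NoneType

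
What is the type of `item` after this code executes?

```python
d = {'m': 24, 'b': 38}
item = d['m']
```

Accessing dict[str, int] with key 'm' returns int value 24

int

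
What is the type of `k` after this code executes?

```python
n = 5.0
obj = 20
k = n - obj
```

float - int returns float (5.0 - 20 = -15.0)

float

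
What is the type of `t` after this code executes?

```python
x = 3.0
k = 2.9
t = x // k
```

float // float returns float (floor division preserves float type)

float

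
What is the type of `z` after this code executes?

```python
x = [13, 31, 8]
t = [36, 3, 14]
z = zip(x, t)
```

zip() returns a zip iterator object

zip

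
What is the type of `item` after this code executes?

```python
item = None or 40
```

'or' with None returns the other value (40, int)

int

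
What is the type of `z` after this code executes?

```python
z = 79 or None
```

'or' returns first truthy value (79, int)

int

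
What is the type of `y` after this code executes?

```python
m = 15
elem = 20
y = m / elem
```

int / int always returns float in Python 3 (15 / 20 = 0.75)

float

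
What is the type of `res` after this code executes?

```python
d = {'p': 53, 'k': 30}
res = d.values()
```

.values() returns a dict_values view object

dict_values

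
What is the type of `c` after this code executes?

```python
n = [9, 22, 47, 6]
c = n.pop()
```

list.pop() returns the popped element (int here)

int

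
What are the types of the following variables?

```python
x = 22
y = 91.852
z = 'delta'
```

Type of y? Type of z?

y is float; z is str

float, str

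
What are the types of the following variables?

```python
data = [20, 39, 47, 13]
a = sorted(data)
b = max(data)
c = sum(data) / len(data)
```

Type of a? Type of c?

sorted() returns list; int / int returns float

list, float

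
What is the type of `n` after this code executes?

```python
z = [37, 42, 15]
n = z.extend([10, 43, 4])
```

list.extend() returns None

NoneType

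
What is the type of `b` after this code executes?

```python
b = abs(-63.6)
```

abs() of float returns float

float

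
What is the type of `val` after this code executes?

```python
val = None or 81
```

'or' with None returns the other value (81, int)

int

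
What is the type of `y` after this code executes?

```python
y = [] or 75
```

'or' returns first truthy value (75, which is int)

int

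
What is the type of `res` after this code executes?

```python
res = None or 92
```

'or' with None returns the other value (92, int)

int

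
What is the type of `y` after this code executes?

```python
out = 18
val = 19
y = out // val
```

int // int returns int (18 // 19 = 0)

int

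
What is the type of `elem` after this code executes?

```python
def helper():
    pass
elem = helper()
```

A function with no return statement returns None

NoneType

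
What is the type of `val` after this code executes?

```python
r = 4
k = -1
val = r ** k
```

int ** negative int returns float

float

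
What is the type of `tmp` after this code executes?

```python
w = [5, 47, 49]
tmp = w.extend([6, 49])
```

list.extend() returns None

NoneType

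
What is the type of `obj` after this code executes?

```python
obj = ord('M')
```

ord() returns int (Unicode code point)

int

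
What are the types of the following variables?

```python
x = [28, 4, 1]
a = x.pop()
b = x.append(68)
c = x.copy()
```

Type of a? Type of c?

list.pop() returns the element (int); list.copy() returns list

int, list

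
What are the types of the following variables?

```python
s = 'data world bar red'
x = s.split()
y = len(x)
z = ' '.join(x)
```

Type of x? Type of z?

str.split() returns list; str.join() returns str

list, str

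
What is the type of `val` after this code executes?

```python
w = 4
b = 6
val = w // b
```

int // int returns int (4 // 6 = 0)

int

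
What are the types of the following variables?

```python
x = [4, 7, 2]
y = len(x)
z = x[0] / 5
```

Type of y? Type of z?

len() returns int; int / int returns float

int, float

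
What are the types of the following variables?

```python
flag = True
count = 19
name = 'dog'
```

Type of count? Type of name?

count is int; name is str

int, str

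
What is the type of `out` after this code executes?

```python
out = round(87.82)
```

round() with no ndigits arg returns int

int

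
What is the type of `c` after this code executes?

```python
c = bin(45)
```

bin() returns str representation

str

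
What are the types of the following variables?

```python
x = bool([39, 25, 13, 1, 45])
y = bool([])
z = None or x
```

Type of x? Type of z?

bool() returns bool; None or <bool> returns the bool

bool, bool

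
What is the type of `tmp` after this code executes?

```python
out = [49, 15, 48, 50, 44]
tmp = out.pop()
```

list.pop() returns the popped element (int here)

int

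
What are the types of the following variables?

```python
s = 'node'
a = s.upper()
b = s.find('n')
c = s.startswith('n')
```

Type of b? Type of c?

str.find() returns int; str.startswith() returns bool

int, bool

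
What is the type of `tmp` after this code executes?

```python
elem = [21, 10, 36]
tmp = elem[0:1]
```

Slicing a list always returns a list

list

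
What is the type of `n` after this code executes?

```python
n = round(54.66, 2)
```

round() with ndigits arg returns float

float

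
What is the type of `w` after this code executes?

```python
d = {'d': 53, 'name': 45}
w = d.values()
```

.values() returns a dict_values view object

dict_values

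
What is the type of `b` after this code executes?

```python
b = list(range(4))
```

list(range(...)) returns list

list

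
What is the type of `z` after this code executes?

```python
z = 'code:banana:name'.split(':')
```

str.split() returns list

list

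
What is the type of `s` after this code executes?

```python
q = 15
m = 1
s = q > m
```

Comparison operators return bool

bool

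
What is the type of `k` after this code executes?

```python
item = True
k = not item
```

'not' always returns bool

bool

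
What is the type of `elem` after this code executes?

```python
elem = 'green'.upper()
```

str.upper() returns str

str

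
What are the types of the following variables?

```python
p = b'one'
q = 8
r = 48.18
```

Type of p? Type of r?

p is bytes; r is float

bytes, float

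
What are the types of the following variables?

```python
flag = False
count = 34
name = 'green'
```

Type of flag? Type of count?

flag is bool; count is int

bool, int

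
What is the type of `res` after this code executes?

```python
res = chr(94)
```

chr() returns str (single character)

str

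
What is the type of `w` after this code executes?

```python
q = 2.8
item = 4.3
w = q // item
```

float // float returns float (floor division preserves float type)

float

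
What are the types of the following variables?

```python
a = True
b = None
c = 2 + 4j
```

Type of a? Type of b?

a is bool; b is NoneType

bool, NoneType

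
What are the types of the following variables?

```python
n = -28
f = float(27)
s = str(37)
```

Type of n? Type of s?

n is int; s is str

int, str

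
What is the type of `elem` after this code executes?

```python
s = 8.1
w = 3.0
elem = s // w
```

float // float returns float (floor division preserves float type)

float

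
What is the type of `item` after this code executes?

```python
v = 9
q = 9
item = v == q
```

Equality comparison returns bool

bool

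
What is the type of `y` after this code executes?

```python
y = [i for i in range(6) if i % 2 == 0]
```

A list comprehension [...] produces a list

list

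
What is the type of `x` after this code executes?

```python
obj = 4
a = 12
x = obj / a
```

int / int always returns float in Python 3 (4 / 12 = 0.333333)

float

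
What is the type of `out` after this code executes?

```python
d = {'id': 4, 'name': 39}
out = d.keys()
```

.keys() returns a dict_keys view object

dict_keys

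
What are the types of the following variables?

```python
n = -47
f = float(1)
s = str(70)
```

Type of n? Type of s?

n is int; s is str

int, str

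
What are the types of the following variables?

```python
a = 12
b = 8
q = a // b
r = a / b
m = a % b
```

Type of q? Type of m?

int // int returns int; int % int returns int

int, int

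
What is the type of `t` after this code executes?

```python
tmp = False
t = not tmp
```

'not' always returns bool

bool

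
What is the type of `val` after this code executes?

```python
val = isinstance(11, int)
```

isinstance() returns bool

bool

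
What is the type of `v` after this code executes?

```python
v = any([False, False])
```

any() returns bool

bool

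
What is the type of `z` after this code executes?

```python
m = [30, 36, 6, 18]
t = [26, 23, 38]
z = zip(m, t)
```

zip() returns a zip iterator object

zip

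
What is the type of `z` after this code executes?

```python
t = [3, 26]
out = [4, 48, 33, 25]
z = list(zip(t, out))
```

list(zip(...)) returns a list of tuples

list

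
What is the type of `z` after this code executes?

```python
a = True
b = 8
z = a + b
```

bool + int returns int (True is 1, so 1 + 8 = 9)

int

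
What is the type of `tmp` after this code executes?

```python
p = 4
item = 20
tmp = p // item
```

int // int returns int (4 // 20 = 0)

int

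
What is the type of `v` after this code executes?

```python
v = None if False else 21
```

Ternary: condition is False, else branch (21) taken → int

int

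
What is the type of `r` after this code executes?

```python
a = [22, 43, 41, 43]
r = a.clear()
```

list.clear() returns None

NoneType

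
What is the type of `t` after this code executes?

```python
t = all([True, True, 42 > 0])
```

all() returns bool

bool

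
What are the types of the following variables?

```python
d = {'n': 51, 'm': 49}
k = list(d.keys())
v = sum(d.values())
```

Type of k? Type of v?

list(...) returns list; sum of int values returns int

list, int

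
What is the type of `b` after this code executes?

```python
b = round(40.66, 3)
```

round() with ndigits arg returns float

float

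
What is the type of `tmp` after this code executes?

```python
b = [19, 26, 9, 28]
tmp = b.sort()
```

list.sort() returns None (sorts in place)

NoneType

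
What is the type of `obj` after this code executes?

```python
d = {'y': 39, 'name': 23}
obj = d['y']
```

Accessing dict[str, int] with key 'y' returns int value 39

int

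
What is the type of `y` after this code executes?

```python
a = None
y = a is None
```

'is' comparison returns bool

bool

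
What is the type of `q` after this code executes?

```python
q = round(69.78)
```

round() with no ndigits arg returns int

int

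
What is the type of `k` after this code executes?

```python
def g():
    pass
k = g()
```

A function with no return statement returns None

NoneType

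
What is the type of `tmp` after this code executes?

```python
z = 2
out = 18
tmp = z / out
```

int / int always returns float in Python 3 (2 / 18 = 0.111111)

float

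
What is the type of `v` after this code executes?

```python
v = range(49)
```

range() returns a range object

range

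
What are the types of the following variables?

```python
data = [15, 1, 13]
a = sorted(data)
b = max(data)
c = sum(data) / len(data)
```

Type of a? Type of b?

sorted() returns list; max of ints returns int

list, int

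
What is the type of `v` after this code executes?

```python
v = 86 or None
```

'or' returns first truthy value (86, int)

int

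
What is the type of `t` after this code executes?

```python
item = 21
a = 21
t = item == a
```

Equality comparison returns bool

bool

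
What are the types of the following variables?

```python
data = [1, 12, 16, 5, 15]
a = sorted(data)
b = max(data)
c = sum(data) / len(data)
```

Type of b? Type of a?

max of ints returns int; sorted() returns list

int, list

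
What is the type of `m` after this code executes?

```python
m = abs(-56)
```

abs() of int returns int

int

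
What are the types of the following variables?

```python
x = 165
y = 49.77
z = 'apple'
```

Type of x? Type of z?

x is int; z is str

int, str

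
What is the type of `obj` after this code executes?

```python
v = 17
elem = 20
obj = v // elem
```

int // int returns int (17 // 20 = 0)

int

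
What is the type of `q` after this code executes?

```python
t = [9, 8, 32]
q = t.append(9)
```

list.append() returns None (mutates in place)

NoneType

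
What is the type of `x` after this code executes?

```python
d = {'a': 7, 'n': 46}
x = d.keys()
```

.keys() returns a dict_keys view object

dict_keys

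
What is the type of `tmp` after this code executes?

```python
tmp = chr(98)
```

chr() returns str (single character)

str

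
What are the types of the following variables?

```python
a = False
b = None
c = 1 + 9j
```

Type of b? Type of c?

b is NoneType; c is complex

NoneType, complex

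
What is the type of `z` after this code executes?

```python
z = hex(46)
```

hex() returns str representation

str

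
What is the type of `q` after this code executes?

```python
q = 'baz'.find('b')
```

str.find() returns int (index, or -1)

int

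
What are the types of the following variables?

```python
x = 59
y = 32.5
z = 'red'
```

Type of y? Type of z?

y is float; z is str

float, str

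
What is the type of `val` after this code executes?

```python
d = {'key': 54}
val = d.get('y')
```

dict.get() returns None when key 'y' is not found and no default given

NoneType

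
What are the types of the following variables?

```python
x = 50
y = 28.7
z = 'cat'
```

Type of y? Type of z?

y is float; z is str

float, str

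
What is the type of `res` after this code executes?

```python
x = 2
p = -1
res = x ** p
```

int ** negative int returns float

float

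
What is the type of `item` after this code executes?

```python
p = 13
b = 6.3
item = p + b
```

int + float returns float (13 + 6.3 = 19.3)

float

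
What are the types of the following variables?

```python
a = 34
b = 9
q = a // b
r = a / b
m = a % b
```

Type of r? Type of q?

int / int returns float; int // int returns int

float, int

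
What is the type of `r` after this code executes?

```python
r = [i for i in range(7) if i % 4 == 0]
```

A list comprehension [...] produces a list

list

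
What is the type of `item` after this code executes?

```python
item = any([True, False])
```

any() returns bool

bool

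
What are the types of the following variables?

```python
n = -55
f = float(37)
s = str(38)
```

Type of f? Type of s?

f is float; s is str

float, str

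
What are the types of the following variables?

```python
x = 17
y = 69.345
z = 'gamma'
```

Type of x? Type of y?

x is int; y is float

int, float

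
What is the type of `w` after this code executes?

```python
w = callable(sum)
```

callable() returns bool

bool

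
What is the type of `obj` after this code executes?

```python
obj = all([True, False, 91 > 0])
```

all() returns bool

bool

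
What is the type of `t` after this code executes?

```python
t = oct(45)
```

oct() returns str representation

str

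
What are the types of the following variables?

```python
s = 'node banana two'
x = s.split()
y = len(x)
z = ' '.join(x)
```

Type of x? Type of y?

str.split() returns list; len() returns int

list, int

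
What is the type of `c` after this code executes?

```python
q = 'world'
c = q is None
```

'is' comparison returns bool

bool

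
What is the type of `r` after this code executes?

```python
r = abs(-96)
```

abs() of int returns int

int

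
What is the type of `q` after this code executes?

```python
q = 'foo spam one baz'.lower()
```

str.lower() returns str

str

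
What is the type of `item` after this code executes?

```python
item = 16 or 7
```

'or' returns the first truthy value (16, which is int)

int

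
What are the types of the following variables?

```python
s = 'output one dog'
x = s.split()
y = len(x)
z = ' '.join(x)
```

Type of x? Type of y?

str.split() returns list; len() returns int

list, int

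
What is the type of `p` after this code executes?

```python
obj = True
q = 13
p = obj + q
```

bool + int returns int (True is 1, so 1 + 13 = 14)

int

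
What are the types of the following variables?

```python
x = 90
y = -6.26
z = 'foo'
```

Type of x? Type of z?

x is int; z is str

int, str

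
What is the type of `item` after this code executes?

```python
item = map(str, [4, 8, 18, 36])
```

map() returns a map iterator object

map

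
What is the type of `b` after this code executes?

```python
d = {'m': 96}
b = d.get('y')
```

dict.get() returns None when key 'y' is not found and no default given

NoneType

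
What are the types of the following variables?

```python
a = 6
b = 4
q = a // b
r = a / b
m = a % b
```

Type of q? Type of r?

int // int returns int; int / int returns float

int, float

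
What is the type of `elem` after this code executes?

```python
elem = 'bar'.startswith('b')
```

str.startswith() returns bool

bool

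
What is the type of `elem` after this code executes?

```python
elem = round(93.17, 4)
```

round() with ndigits arg returns float

float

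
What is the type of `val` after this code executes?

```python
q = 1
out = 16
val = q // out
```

int // int returns int (1 // 16 = 0)

int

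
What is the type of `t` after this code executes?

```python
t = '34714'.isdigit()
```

str.isdigit() returns bool

bool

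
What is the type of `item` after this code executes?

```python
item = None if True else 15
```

Ternary: condition is True, if branch (None) taken → NoneType

NoneType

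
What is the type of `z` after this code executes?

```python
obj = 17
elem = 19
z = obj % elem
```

int % int returns int (17 % 19 = 17)

int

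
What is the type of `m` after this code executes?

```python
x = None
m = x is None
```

'is' comparison returns bool

bool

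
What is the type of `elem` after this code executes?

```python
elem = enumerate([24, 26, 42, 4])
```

enumerate() returns an enumerate iterator object

enumerate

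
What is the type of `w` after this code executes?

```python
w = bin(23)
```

bin() returns str representation

str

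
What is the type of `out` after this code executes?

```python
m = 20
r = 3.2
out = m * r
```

int * float returns float (20 * 3.2 = 64.0)

float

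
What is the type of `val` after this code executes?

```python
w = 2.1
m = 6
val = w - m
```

float - int returns float (2.1 - 6 = -3.9)

float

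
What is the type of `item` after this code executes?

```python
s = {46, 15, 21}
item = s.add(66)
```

set.add() returns None (mutates in place)

NoneType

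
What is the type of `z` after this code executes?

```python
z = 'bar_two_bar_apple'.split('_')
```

str.split() returns list

list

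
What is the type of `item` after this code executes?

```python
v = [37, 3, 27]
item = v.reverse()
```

list.reverse() returns None

NoneType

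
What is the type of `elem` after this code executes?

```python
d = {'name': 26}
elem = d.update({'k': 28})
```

dict.update() returns None

NoneType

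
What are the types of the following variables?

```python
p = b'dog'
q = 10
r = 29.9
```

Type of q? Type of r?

q is int; r is float

int, float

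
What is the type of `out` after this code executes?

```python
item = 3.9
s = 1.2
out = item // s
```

float // float returns float (floor division preserves float type)

float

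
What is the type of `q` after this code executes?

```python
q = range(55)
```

range() returns a range object

range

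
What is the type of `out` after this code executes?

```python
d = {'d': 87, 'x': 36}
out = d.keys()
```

.keys() returns a dict_keys view object

dict_keys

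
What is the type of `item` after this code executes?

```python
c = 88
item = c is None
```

'is' comparison returns bool

bool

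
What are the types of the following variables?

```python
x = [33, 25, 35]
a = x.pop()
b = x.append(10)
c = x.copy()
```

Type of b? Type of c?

list.append() returns None; list.copy() returns list

NoneType, list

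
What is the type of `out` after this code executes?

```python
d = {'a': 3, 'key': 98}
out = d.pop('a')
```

dict.pop() returns the value (int)

int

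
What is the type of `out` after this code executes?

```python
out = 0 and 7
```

'and' returns the first falsy value (0, which is int)

int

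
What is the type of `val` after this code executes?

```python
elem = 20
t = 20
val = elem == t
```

Equality comparison returns bool

bool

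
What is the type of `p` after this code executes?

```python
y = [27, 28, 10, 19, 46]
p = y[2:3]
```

Slicing a list always returns a list

list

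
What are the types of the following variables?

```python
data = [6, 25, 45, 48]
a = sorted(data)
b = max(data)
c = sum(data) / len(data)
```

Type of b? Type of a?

max of ints returns int; sorted() returns list

int, list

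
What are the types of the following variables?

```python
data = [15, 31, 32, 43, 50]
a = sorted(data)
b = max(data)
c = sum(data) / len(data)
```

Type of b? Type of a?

max of ints returns int; sorted() returns list

int, list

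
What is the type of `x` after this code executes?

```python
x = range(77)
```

range() returns a range object

range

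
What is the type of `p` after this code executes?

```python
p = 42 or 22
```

'or' returns the first truthy value (42, which is int)

int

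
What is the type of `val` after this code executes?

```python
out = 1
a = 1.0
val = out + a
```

int + float returns float (1 + 1.0 = 2.0)

float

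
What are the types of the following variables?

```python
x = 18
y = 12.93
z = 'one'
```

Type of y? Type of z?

y is float; z is str

float, str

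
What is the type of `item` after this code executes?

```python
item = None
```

None has type NoneType

NoneType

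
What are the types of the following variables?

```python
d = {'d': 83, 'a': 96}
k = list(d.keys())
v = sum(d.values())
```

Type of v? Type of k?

sum of int values returns int; list(...) returns list

int, list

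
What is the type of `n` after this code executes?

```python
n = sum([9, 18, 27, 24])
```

sum() of ints returns int

int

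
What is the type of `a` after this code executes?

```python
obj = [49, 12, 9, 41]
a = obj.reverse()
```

list.reverse() returns None

NoneType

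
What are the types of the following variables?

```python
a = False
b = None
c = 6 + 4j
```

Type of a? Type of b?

a is bool; b is NoneType

bool, NoneType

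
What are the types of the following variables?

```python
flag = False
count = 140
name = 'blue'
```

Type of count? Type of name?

count is int; name is str

int, str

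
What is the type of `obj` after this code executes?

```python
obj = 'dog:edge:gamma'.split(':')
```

str.split() returns list

list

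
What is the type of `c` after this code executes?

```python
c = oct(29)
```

oct() returns str representation

str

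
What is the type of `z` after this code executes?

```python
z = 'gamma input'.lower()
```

str.lower() returns str

str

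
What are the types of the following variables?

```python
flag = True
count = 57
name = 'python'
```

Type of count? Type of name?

count is int; name is str

int, str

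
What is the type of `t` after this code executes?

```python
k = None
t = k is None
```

'is' comparison returns bool

bool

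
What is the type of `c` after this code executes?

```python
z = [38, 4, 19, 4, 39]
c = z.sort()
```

list.sort() returns None (sorts in place)

NoneType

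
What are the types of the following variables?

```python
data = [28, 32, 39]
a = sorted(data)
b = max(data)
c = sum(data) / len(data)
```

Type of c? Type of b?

int / int returns float; max of ints returns int

float, int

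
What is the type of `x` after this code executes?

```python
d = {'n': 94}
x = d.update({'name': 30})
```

dict.update() returns None

NoneType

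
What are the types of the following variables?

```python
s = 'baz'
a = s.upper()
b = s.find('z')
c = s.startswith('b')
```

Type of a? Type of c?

str.upper() returns str; str.startswith() returns bool

str, bool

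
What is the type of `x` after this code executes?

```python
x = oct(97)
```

oct() returns str representation

str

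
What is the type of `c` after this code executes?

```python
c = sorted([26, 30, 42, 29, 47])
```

sorted() always returns list

list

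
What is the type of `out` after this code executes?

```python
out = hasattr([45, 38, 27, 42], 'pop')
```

hasattr() returns bool

bool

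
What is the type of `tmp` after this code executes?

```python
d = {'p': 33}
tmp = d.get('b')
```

dict.get() returns None when key 'b' is not found and no default given

NoneType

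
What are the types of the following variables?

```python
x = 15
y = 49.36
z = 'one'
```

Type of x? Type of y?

x is int; y is float

int, float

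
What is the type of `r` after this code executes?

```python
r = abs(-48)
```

abs() of int returns int

int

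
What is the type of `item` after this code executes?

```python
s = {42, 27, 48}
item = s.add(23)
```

set.add() returns None (mutates in place)

NoneType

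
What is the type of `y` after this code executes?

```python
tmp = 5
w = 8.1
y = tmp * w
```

int * float returns float (5 * 8.1 = 40.5)

float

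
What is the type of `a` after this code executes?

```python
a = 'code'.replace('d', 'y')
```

str.replace() returns str

str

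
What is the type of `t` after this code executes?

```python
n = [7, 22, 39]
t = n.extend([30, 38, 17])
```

list.extend() returns None

NoneType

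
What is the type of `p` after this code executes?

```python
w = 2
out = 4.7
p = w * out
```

int * float returns float (2 * 4.7 = 9.4)

float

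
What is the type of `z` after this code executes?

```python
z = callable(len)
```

callable() returns bool

bool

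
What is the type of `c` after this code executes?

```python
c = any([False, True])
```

any() returns bool

bool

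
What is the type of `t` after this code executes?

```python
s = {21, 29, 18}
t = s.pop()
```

Popping from a set of ints returns int

int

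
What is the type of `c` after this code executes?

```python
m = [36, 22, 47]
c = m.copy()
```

list.copy() returns list

list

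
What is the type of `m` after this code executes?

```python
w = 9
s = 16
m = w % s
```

int % int returns int (9 % 16 = 9)

int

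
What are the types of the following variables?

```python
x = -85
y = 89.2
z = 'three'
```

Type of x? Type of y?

x is int; y is float

int, float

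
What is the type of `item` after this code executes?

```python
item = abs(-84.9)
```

abs() of float returns float

float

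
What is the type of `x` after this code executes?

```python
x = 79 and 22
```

'and' returns the last value when all truthy (22, which is int)

int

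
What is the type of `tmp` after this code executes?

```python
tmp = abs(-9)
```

abs() of int returns int

int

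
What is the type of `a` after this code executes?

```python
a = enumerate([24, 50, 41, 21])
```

enumerate() returns an enumerate iterator object

enumerate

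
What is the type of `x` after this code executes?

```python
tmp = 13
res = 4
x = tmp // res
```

int // int returns int (13 // 4 = 3)

int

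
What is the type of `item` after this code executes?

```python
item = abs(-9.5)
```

abs() of float returns float

float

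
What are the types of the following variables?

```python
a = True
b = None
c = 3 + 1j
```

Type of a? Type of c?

a is bool; c is complex

bool, complex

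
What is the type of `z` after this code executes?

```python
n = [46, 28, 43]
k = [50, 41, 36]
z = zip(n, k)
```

zip() returns a zip iterator object

zip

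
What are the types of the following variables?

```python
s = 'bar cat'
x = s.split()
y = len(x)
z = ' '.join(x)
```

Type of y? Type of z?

len() returns int; str.join() returns str

int, str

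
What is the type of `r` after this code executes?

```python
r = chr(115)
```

chr() returns str (single character)

str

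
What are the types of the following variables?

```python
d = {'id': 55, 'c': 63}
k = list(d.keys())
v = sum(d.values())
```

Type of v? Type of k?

sum of int values returns int; list(...) returns list

int, list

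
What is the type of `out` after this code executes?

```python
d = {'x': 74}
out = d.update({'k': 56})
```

dict.update() returns None

NoneType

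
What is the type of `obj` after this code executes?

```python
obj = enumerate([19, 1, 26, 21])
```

enumerate() returns an enumerate iterator object

enumerate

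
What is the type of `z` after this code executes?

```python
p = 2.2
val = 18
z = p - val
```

float - int returns float (2.2 - 18 = -15.8)

float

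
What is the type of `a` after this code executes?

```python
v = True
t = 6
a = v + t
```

bool + int returns int (True is 1, so 1 + 6 = 7)

int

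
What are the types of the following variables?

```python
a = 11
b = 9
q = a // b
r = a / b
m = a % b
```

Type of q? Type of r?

int // int returns int; int / int returns float

int, float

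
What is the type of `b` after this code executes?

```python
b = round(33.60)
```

round() with no ndigits arg returns int

int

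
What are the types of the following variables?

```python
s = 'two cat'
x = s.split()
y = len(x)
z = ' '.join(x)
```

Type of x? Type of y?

str.split() returns list; len() returns int

list, int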